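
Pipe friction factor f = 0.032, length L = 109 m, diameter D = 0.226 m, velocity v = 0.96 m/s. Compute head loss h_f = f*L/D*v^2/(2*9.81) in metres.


v^2 = 0.96^2 = 0.9216 m^2/s^2
L/D = 109/0.226 = 482.30088
h_f = f*(L/D)*v^2/(2g) = 0.032 * 482.30088 * 0.9216 / 19.62 = 0.724956 m

0.724956 m


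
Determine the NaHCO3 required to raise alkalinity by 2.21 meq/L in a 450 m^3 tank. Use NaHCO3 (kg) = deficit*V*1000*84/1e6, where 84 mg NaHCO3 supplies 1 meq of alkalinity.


Tank volume in L = 450 m^3 * 1000 = 450000 L
Total meq required = 2.21 meq/L * 450000 L = 994500 meq
NaHCO3 mass = 994500 meq * 84 mg/meq / 1e6 = 83.538 kg

83.538 kg


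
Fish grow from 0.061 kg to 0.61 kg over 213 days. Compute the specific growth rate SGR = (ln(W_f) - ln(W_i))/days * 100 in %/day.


ln(W_f) = ln(0.61) = -0.49429632
ln(W_i) = ln(0.061) = -2.7968814
ln(W_f) - ln(W_i) = -0.49429632 - -2.7968814 = 2.3025851
SGR = 2.3025851 / 213 * 100 = 1.08103 %/day

1.08103 %/day


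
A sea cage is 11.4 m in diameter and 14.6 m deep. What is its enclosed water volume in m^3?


r = d/2 = 11.4/2 = 5.7 m
Base area = pi*r^2 = pi*5.7^2 = 102.07035 m^2
Volume = 102.07035 * 14.6 = 1490.23 m^3

1490.23 m^3


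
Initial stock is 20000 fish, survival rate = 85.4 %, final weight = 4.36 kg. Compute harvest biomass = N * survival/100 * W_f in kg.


Survivors = 20000 * 85.4/100 = 17080 fish
Harvest biomass = survivors * W_f = 17080 * 4.36 = 74468.8 kg

74468.8 kg


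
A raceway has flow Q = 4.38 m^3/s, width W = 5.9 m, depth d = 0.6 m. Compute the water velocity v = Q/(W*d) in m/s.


Cross-sectional area = W * d = 5.9 * 0.6 = 3.54 m^2
Velocity = Q / A = 4.38 / 3.54 = 1.23729 m/s

1.23729 m/s


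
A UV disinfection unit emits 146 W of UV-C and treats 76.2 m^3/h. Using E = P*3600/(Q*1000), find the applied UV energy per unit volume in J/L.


Energy delivered per hour = 146 W * 3600 s = 525600 J/h
Volume treated per hour = 76.2 m^3/h * 1000 = 76200 L/h
dose = 525600 / 76200 = 6.89764 J/L

6.89764 J/L


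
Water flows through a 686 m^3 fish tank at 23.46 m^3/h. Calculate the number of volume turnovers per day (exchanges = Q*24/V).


Daily flow volume = 23.46 m^3/h * 24 h = 563.04 m^3/day
Exchanges = daily flow / tank volume = 563.04 / 686 = 0.820758 exchanges/day

0.820758 exchanges/day


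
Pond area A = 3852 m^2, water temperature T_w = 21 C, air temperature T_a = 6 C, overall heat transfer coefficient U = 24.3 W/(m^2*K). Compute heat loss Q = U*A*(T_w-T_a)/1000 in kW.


Temperature difference dT = 21 - 6 = 15 K
Heat loss (W) = U * A * dT = 24.3 * 3852 * 15 = 1404054 W
Convert to kW: 1404054 / 1000 = 1404.054 kW

1404.054 kW


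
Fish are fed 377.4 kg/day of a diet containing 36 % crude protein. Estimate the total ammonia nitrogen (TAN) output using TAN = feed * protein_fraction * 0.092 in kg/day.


Protein in feed = 377.4 * 36/100 = 135.864 kg/day
TAN = protein * 0.092 = 135.864 * 0.092 = 12.499488 kg/day

12.499488 kg/day


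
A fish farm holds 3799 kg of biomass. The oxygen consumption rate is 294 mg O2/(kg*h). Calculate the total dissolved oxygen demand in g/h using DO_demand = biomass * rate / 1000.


Total O2 consumption (mg/h) = 3799 kg * 294 mg/(kg*h) = 1116906 mg/h
Convert to g/h: 1116906 / 1000 = 1116.906 g/h

1116.906 g/h


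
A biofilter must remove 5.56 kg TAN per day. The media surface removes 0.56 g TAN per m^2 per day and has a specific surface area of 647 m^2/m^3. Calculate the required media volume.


A = 5.56*1000 / 0.56 = 9928.5714 m^2
V = 9928.5714 / 647 = 15.3456

15.3456 m^3


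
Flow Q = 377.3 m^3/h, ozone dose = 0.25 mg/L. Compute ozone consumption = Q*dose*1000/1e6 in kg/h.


O3 demand (mg/h) = Q * dose * 1000 = 377.3 * 0.25 * 1000 = 94325 mg/h
Convert mg to kg: 94325 / 1e6 = 0.094325 kg/h

0.094325 kg/h


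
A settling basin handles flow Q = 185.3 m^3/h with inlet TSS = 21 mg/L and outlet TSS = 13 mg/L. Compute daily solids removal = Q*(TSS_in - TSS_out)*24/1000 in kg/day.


Concentration drop: TSS_in - TSS_out = 21 - 13 = 8 mg/L
Hourly solids removed = Q * dTSS = 185.3 m^3/h * 8 mg/L = 1482.4 g/h  (m^3/h * mg/L = g/h)
Daily solids removed = 1482.4 * 24 = 35577.6 g/day
Convert g to kg: 35577.6 / 1000 = 35.5776 kg/day

35.5776 kg/day


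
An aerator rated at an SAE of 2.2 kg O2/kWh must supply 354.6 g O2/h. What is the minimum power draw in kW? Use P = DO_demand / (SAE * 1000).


SAE in g O2/kWh = 2.2 * 1000 = 2200 g/kWh
P = DO_demand / SAE_g = 354.6 / 2200 = 0.161182 kW

0.161182 kW


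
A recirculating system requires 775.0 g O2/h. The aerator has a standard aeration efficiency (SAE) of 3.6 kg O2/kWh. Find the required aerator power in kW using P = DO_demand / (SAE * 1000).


SAE in g O2/kWh = 3.6 * 1000 = 3600 g/kWh
P = DO_demand / SAE_g = 775.0 / 3600 = 0.215278 kW

0.215278 kW


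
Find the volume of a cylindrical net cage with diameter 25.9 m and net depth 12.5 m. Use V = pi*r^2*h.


r = d/2 = 25.9/2 = 12.95 m
Base area = pi*r^2 = pi*12.95^2 = 526.85294 m^2
Volume = 526.85294 * 12.5 = 6585.66 m^3

6585.66 m^3


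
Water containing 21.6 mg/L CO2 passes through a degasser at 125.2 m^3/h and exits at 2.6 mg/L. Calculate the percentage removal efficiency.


CO2_out / CO2_in = 2.6 / 21.6 = 0.12037037
Fraction remaining = 0.12037037
efficiency = (1 - 0.12037037) * 100 = 87.963 %

87.963 %


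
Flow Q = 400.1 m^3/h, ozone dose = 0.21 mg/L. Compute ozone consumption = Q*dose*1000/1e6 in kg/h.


O3 demand (mg/h) = Q * dose * 1000 = 400.1 * 0.21 * 1000 = 84021 mg/h
Convert mg to kg: 84021 / 1e6 = 0.084021 kg/h

0.084021 kg/h


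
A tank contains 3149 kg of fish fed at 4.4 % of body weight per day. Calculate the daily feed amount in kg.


Feeding rate fraction = 4.4% / 100 = 0.044
Daily feed = 3149 kg * 0.044 = 138.556 kg/day

138.556 kg/day


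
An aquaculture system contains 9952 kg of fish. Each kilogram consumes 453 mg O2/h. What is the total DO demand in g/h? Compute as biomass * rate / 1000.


Total O2 consumption (mg/h) = 9952 kg * 453 mg/(kg*h) = 4508256 mg/h
Convert to g/h: 4508256 / 1000 = 4508.256 g/h

4508.256 g/h


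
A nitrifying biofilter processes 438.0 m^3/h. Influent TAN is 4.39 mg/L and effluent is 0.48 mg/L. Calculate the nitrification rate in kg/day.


Concentration drop: TAN_in - TAN_out = 4.39 - 0.48 = 3.91 mg/L
Hourly TAN removed = Q * dTAN = 438.0 m^3/h * 3.91 mg/L = 1712.58 g/h  (m^3/h * mg/L = g/h)
Daily TAN removed = 1712.58 * 24 = 41101.92 g/day
Convert to kg/day: 41101.92 / 1000 = 41.10192 kg/day

41.10192 kg/day


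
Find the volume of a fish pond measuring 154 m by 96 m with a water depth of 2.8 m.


Base area = L * W = 154 * 96 = 14784 m^2
Volume = area * depth = 14784 * 2.8 = 41395.2 m^3

41395.2 m^3


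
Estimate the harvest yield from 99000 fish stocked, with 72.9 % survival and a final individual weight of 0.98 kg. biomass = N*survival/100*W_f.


Survivors = 99000 * 72.9/100 = 72171 fish
Harvest biomass = survivors * W_f = 72171 * 0.98 = 70727.58 kg

70727.58 kg


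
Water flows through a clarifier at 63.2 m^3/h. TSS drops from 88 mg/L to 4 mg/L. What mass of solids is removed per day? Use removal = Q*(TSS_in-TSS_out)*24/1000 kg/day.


Concentration drop: TSS_in - TSS_out = 88 - 4 = 84 mg/L
Hourly solids removed = Q * dTSS = 63.2 m^3/h * 84 mg/L = 5308.8 g/h  (m^3/h * mg/L = g/h)
Daily solids removed = 5308.8 * 24 = 127411.2 g/day
Convert g to kg: 127411.2 / 1000 = 127.4112 kg/day

127.4112 kg/day


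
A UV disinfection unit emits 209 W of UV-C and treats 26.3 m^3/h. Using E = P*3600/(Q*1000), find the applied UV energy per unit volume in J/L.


Energy delivered per hour = 209 W * 3600 s = 752400 J/h
Volume treated per hour = 26.3 m^3/h * 1000 = 26300 L/h
dose = 752400 / 26300 = 28.6084 J/L

28.6084 J/L


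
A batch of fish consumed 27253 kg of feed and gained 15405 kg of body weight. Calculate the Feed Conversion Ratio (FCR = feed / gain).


FCR = feed consumed / weight gained
FCR = 27253 kg / 15405 kg = 1.7691

1.7691


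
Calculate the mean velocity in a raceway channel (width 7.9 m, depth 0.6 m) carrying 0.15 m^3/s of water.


Cross-sectional area = W * d = 7.9 * 0.6 = 4.74 m^2
Velocity = Q / A = 0.15 / 4.74 = 0.0316456 m/s

0.0316456 m/s


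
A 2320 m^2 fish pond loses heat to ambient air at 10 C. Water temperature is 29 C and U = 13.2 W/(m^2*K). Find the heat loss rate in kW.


Temperature difference dT = 29 - 10 = 19 K
Heat loss (W) = U * A * dT = 13.2 * 2320 * 19 = 581856 W
Convert to kW: 581856 / 1000 = 581.856 kW

581.856 kW


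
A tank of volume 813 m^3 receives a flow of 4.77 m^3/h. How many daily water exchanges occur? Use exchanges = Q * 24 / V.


Daily flow volume = 4.77 m^3/h * 24 h = 114.48 m^3/day
Exchanges = daily flow / tank volume = 114.48 / 813 = 0.140812 exchanges/day

0.140812 exchanges/day


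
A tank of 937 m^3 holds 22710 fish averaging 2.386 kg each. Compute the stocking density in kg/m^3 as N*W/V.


Total biomass = 22710 fish * 2.386 kg = 54186.06 kg
Density = total biomass / volume = 54186.06 / 937 = 57.8293 kg/m^3

57.8293 kg/m^3


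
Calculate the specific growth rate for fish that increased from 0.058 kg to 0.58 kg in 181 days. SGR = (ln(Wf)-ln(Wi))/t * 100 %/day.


ln(W_f) = ln(0.58) = -0.54472718
ln(W_i) = ln(0.058) = -2.8473123
ln(W_f) - ln(W_i) = -0.54472718 - -2.8473123 = 2.3025851
SGR = 2.3025851 / 181 * 100 = 1.27215 %/day

1.27215 %/day


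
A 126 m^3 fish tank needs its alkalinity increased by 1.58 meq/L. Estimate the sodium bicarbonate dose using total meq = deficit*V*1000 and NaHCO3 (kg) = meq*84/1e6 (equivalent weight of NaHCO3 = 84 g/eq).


Tank volume in L = 126 m^3 * 1000 = 126000 L
Total meq required = 1.58 meq/L * 126000 L = 199080 meq
NaHCO3 mass = 199080 meq * 84 mg/meq / 1e6 = 16.7227 kg

16.7227 kg


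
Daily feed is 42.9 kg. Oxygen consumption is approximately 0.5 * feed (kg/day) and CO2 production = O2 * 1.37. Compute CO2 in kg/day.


O2 = 42.9 * 0.5 = 21.45
CO2 = 21.45 * 1.37 = 29.3865

29.3865 kg/day


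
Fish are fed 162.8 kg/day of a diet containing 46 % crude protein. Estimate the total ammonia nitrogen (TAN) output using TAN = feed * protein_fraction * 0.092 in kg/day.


Protein in feed = 162.8 * 46/100 = 74.888 kg/day
TAN = protein * 0.092 = 74.888 * 0.092 = 6.889696 kg/day

6.889696 kg/day


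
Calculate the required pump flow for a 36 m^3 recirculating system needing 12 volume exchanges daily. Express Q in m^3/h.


Daily recirculation volume = 36 m^3 * 12 = 432 m^3/day
Flow rate Q = daily volume / 24 h = 432 / 24 = 18 m^3/h

18 m^3/h


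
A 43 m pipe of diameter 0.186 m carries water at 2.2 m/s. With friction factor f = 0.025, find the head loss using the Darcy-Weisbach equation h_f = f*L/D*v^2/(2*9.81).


v^2 = 2.2^2 = 4.84 m^2/s^2
L/D = 43/0.186 = 231.1828
h_f = f*(L/D)*v^2/(2g) = 0.025 * 231.1828 * 4.84 / 19.62 = 1.42575 m

1.42575 m


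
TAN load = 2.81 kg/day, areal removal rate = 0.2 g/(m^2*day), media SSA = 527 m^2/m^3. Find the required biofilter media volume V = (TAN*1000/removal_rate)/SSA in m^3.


A = 2.81*1000 / 0.2 = 14050 m^2
V = 14050 / 527 = 26.6603

26.6603 m^3


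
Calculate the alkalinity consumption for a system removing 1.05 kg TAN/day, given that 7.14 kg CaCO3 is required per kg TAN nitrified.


Alkalinity factor: 7.14 kg CaCO3 consumed per kg TAN nitrified
alk = 1.05 kg TAN * 7.14 = 7.497 kg CaCO3/day

7.497 kg CaCO3/day


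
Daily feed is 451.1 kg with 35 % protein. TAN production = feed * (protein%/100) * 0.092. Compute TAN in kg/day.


Protein in feed = 451.1 * 35/100 = 157.885 kg/day
TAN = protein * 0.092 = 157.885 * 0.092 = 14.52542 kg/day

14.52542 kg/day


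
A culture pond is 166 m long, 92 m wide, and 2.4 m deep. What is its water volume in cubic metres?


Base area = L * W = 166 * 92 = 15272 m^2
Volume = area * depth = 15272 * 2.4 = 36652.8 m^3

36652.8 m^3


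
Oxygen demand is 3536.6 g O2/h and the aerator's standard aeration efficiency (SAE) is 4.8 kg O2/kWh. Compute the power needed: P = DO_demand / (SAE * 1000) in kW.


SAE in g O2/kWh = 4.8 * 1000 = 4800 g/kWh
P = DO_demand / SAE_g = 3536.6 / 4800 = 0.736792 kW

0.736792 kW


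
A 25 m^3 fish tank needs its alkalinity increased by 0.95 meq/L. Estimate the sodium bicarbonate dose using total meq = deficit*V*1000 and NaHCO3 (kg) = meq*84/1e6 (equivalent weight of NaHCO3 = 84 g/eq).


Tank volume in L = 25 m^3 * 1000 = 25000 L
Total meq required = 0.95 meq/L * 25000 L = 23750 meq
NaHCO3 mass = 23750 meq * 84 mg/meq / 1e6 = 1.995 kg

1.995 kg


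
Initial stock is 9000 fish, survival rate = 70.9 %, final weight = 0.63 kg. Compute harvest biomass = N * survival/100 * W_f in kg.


Survivors = 9000 * 70.9/100 = 6381 fish
Harvest biomass = survivors * W_f = 6381 * 0.63 = 4020.03 kg

4020.03 kg


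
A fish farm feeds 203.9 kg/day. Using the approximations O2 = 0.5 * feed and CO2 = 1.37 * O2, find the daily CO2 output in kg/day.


O2 = 203.9 * 0.5 = 101.95
CO2 = 101.95 * 1.37 = 139.6715

139.6715 kg/day


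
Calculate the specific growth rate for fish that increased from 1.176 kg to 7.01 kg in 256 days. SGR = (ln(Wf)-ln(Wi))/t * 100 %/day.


ln(W_f) = ln(7.01) = 1.9473377
ln(W_i) = ln(1.176) = 0.16211885
ln(W_f) - ln(W_i) = 1.9473377 - 0.16211885 = 1.7852189
SGR = 1.7852189 / 256 * 100 = 0.697351 %/day

0.697351 %/day


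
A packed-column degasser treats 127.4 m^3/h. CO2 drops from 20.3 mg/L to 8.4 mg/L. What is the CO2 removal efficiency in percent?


CO2_out / CO2_in = 8.4 / 20.3 = 0.4137931
Fraction remaining = 0.4137931
efficiency = (1 - 0.4137931) * 100 = 58.6207 %

58.6207 %


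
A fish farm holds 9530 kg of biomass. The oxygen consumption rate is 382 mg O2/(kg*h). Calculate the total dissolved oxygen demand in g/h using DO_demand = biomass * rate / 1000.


Total O2 consumption (mg/h) = 9530 kg * 382 mg/(kg*h) = 3640460 mg/h
Convert to g/h: 3640460 / 1000 = 3640.46 g/h

3640.46 g/h


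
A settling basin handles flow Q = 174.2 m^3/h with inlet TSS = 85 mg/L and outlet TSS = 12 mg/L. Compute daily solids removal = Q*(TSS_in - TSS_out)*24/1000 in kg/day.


Concentration drop: TSS_in - TSS_out = 85 - 12 = 73 mg/L
Hourly solids removed = Q * dTSS = 174.2 m^3/h * 73 mg/L = 12716.6 g/h  (m^3/h * mg/L = g/h)
Daily solids removed = 12716.6 * 24 = 305198.4 g/day
Convert g to kg: 305198.4 / 1000 = 305.1984 kg/day

305.1984 kg/day


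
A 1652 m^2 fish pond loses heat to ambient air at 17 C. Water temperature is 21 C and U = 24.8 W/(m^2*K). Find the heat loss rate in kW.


Temperature difference dT = 21 - 17 = 4 K
Heat loss (W) = U * A * dT = 24.8 * 1652 * 4 = 163878.4 W
Convert to kW: 163878.4 / 1000 = 163.8784 kW

163.8784 kW


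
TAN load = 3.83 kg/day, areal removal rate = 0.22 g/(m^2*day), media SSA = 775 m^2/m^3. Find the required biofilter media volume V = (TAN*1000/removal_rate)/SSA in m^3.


A = 3.83*1000 / 0.22 = 17409.091 m^2
V = 17409.091 / 775 = 22.4633

22.4633 m^3


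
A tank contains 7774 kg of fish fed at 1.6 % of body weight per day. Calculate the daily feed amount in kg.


Feeding rate fraction = 1.6% / 100 = 0.016
Daily feed = 7774 kg * 0.016 = 124.384 kg/day

124.384 kg/day


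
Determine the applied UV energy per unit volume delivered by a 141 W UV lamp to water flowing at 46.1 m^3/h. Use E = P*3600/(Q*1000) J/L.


Energy delivered per hour = 141 W * 3600 s = 507600 J/h
Volume treated per hour = 46.1 m^3/h * 1000 = 46100 L/h
dose = 507600 / 46100 = 11.0108 J/L

11.0108 J/L


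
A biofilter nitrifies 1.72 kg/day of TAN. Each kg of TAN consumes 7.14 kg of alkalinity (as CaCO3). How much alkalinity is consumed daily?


Alkalinity factor: 7.14 kg CaCO3 consumed per kg TAN nitrified
alk = 1.72 kg TAN * 7.14 = 12.2808 kg CaCO3/day

12.2808 kg CaCO3/day


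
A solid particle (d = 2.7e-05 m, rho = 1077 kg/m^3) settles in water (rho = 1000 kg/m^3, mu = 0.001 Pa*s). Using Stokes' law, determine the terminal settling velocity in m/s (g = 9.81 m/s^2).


Density difference: rho_p - rho_f = 1077 - 1000 = 77 kg/m^3
d^2 = (2.7e-05)^2 = 7.29e-10 m^2
Numerator = (rho_p - rho_f) * g * d^2 = 77 * 9.81 * 7.29e-10 = 5.5066473e-07
Denominator = 18 * mu = 18 * 0.001 = 0.018
v_s = 5.5066473e-07 / 0.018 = 3.05925e-05 m/s
Check: Re = rho_f * v_s * d / mu = 1000 * 3.05925e-05 * 2.7e-05 / 0.001 = 8.26e-04 < 1, so Stokes' law applies.

3.05925e-05 m/s


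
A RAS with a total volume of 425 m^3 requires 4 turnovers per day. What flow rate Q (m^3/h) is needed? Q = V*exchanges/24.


Daily recirculation volume = 425 m^3 * 4 = 1700 m^3/day
Flow rate Q = daily volume / 24 h = 1700 / 24 = 70.8333 m^3/h

70.8333 m^3/h


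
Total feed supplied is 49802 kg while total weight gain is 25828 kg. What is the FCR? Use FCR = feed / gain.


FCR = feed consumed / weight gained
FCR = 49802 kg / 25828 kg = 1.92822

1.92822


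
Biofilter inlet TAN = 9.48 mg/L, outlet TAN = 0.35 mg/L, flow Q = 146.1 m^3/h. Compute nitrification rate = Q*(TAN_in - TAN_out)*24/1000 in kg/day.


Concentration drop: TAN_in - TAN_out = 9.48 - 0.35 = 9.13 mg/L
Hourly TAN removed = Q * dTAN = 146.1 m^3/h * 9.13 mg/L = 1333.893 g/h  (m^3/h * mg/L = g/h)
Daily TAN removed = 1333.893 * 24 = 32013.432 g/day
Convert to kg/day: 32013.432 / 1000 = 32.013432 kg/day

32.013432 kg/day


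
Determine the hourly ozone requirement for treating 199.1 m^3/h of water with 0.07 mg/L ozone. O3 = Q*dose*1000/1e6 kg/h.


O3 demand (mg/h) = Q * dose * 1000 = 199.1 * 0.07 * 1000 = 13937 mg/h
Convert mg to kg: 13937 / 1e6 = 0.013937 kg/h

0.013937 kg/h


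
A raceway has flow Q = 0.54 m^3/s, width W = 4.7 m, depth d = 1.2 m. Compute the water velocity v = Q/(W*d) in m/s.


Cross-sectional area = W * d = 4.7 * 1.2 = 5.64 m^2
Velocity = Q / A = 0.54 / 5.64 = 0.0957447 m/s

0.0957447 m/s


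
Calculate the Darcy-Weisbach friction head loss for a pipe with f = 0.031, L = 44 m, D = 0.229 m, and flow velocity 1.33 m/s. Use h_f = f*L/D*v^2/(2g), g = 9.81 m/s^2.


v^2 = 1.33^2 = 1.7689 m^2/s^2
L/D = 44/0.229 = 192.13974
h_f = f*(L/D)*v^2/(2g) = 0.031 * 192.13974 * 1.7689 / 19.62 = 0.537011 m

0.537011 m


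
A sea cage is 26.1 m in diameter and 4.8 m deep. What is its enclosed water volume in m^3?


r = d/2 = 26.1/2 = 13.05 m
Base area = pi*r^2 = pi*13.05^2 = 535.02108 m^2
Volume = 535.02108 * 4.8 = 2568.1 m^3

2568.1 m^3


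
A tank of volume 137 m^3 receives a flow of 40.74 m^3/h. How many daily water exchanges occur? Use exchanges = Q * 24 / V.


Daily flow volume = 40.74 m^3/h * 24 h = 977.76 m^3/day
Exchanges = daily flow / tank volume = 977.76 / 137 = 7.13693 exchanges/day

7.13693 exchanges/day


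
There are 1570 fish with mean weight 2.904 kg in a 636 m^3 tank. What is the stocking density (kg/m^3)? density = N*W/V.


Total biomass = 1570 fish * 2.904 kg = 4559.28 kg
Density = total biomass / volume = 4559.28 / 636 = 7.16868 kg/m^3

7.16868 kg/m^3


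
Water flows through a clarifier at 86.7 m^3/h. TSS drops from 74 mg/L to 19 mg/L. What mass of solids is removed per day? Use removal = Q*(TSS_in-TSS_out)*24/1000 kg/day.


Concentration drop: TSS_in - TSS_out = 74 - 19 = 55 mg/L
Hourly solids removed = Q * dTSS = 86.7 m^3/h * 55 mg/L = 4768.5 g/h  (m^3/h * mg/L = g/h)
Daily solids removed = 4768.5 * 24 = 114444 g/day
Convert g to kg: 114444 / 1000 = 114.444 kg/day

114.444 kg/day


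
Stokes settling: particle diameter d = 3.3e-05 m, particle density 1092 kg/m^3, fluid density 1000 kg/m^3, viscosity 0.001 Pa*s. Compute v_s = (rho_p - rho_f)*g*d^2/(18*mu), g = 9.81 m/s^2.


Density difference: rho_p - rho_f = 1092 - 1000 = 92 kg/m^3
d^2 = (3.3e-05)^2 = 1.089e-09 m^2
Numerator = (rho_p - rho_f) * g * d^2 = 92 * 9.81 * 1.089e-09 = 9.8284428e-07
Denominator = 18 * mu = 18 * 0.001 = 0.018
v_s = 9.8284428e-07 / 0.018 = 5.46025e-05 m/s
Check: Re = rho_f * v_s * d / mu = 1000 * 5.46025e-05 * 3.3e-05 / 0.001 = 0.0018 < 1, so Stokes' law applies.

5.46025e-05 m/s


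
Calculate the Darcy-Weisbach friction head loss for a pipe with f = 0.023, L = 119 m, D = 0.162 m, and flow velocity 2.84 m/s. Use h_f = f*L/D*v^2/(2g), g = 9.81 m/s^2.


v^2 = 2.84^2 = 8.0656 m^2/s^2
L/D = 119/0.162 = 734.5679
h_f = f*(L/D)*v^2/(2g) = 0.023 * 734.5679 * 8.0656 / 19.62 = 6.9454 m

6.9454 m


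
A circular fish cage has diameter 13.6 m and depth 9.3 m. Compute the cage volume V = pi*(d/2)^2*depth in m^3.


r = d/2 = 13.6/2 = 6.8 m
Base area = pi*r^2 = pi*6.8^2 = 145.26724 m^2
Volume = 145.26724 * 9.3 = 1350.99 m^3

1350.99 m^3


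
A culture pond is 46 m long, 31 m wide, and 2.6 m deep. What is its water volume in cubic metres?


Base area = L * W = 46 * 31 = 1426 m^2
Volume = area * depth = 1426 * 2.6 = 3707.6 m^3

3707.6 m^3


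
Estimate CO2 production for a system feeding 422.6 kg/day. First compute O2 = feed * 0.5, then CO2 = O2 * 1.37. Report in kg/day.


O2 = 422.6 * 0.5 = 211.3
CO2 = 211.3 * 1.37 = 289.481

289.481 kg/day


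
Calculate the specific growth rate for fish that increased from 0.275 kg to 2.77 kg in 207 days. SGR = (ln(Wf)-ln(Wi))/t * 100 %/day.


ln(W_f) = ln(2.77) = 1.0188473
ln(W_i) = ln(0.275) = -1.2909842
ln(W_f) - ln(W_i) = 1.0188473 - -1.2909842 = 2.3098315
SGR = 2.3098315 / 207 * 100 = 1.11586 %/day

1.11586 %/day


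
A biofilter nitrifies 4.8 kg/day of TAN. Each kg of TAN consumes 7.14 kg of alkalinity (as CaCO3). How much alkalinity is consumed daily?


Alkalinity factor: 7.14 kg CaCO3 consumed per kg TAN nitrified
alk = 4.8 kg TAN * 7.14 = 34.272 kg CaCO3/day

34.272 kg CaCO3/day


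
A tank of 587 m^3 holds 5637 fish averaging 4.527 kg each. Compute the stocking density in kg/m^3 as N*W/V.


Total biomass = 5637 fish * 4.527 kg = 25518.699 kg
Density = total biomass / volume = 25518.699 / 587 = 43.4731 kg/m^3

43.4731 kg/m^3


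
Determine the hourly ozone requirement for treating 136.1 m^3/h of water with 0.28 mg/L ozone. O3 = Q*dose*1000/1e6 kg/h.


O3 demand (mg/h) = Q * dose * 1000 = 136.1 * 0.28 * 1000 = 38108 mg/h
Convert mg to kg: 38108 / 1e6 = 0.038108 kg/h

0.038108 kg/h


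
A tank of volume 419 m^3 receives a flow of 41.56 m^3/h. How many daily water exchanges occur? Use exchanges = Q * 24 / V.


Daily flow volume = 41.56 m^3/h * 24 h = 997.44 m^3/day
Exchanges = daily flow / tank volume = 997.44 / 419 = 2.38053 exchanges/day

2.38053 exchanges/day


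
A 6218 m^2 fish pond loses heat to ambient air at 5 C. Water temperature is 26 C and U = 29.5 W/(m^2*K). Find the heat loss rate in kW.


Temperature difference dT = 26 - 5 = 21 K
Heat loss (W) = U * A * dT = 29.5 * 6218 * 21 = 3852051 W
Convert to kW: 3852051 / 1000 = 3852.051 kW

3852.051 kW


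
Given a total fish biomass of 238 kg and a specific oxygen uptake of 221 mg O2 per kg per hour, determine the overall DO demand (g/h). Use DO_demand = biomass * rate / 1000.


Total O2 consumption (mg/h) = 238 kg * 221 mg/(kg*h) = 52598 mg/h
Convert to g/h: 52598 / 1000 = 52.598 g/h

52.598 g/h


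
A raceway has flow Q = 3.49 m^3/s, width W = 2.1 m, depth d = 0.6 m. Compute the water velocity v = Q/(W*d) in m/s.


Cross-sectional area = W * d = 2.1 * 0.6 = 1.26 m^2
Velocity = Q / A = 3.49 / 1.26 = 2.76984 m/s

2.76984 m/s


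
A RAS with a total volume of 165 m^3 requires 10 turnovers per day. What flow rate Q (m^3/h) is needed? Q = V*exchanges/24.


Daily recirculation volume = 165 m^3 * 10 = 1650 m^3/day
Flow rate Q = daily volume / 24 h = 1650 / 24 = 68.75 m^3/h

68.75 m^3/h


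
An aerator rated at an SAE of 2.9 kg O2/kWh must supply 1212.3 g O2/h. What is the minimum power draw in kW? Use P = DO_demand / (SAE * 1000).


SAE in g O2/kWh = 2.9 * 1000 = 2900 g/kWh
P = DO_demand / SAE_g = 1212.3 / 2900 = 0.418034 kW

0.418034 kW


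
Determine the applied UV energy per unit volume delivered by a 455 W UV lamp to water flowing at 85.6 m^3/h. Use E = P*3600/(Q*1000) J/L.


Energy delivered per hour = 455 W * 3600 s = 1638000 J/h
Volume treated per hour = 85.6 m^3/h * 1000 = 85600 L/h
dose = 1638000 / 85600 = 19.1355 J/L

19.1355 J/L


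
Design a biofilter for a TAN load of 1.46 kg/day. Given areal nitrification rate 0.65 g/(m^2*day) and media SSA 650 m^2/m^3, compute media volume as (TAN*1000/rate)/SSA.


A = 1.46*1000 / 0.65 = 2246.1538 m^2
V = 2246.1538 / 650 = 3.45562

3.45562 m^3


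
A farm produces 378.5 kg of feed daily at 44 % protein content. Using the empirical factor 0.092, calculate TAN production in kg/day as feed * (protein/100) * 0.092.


Protein in feed = 378.5 * 44/100 = 166.54 kg/day
TAN = protein * 0.092 = 166.54 * 0.092 = 15.32168 kg/day

15.32168 kg/day


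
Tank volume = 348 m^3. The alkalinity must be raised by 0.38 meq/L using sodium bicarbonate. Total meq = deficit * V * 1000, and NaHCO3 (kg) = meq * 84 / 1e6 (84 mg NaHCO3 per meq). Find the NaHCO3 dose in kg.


Tank volume in L = 348 m^3 * 1000 = 348000 L
Total meq required = 0.38 meq/L * 348000 L = 132240 meq
NaHCO3 mass = 132240 meq * 84 mg/meq / 1e6 = 11.1082 kg

11.1082 kg


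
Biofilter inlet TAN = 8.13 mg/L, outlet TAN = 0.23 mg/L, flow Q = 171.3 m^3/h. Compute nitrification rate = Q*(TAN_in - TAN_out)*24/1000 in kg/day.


Concentration drop: TAN_in - TAN_out = 8.13 - 0.23 = 7.9 mg/L
Hourly TAN removed = Q * dTAN = 171.3 m^3/h * 7.9 mg/L = 1353.27 g/h  (m^3/h * mg/L = g/h)
Daily TAN removed = 1353.27 * 24 = 32478.48 g/day
Convert to kg/day: 32478.48 / 1000 = 32.47848 kg/day

32.47848 kg/day


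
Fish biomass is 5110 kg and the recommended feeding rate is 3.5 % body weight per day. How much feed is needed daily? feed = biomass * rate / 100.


Feeding rate fraction = 3.5% / 100 = 0.035
Daily feed = 5110 kg * 0.035 = 178.85 kg/day

178.85 kg/day


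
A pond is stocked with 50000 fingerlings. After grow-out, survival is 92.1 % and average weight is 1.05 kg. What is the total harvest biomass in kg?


Survivors = 50000 * 92.1/100 = 46050 fish
Harvest biomass = survivors * W_f = 46050 * 1.05 = 48352.5 kg

48352.5 kg


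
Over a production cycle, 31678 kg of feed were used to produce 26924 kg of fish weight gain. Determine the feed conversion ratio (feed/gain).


FCR = feed consumed / weight gained
FCR = 31678 kg / 26924 kg = 1.17657

1.17657


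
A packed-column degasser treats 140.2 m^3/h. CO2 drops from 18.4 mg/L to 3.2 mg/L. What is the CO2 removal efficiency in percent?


CO2_out / CO2_in = 3.2 / 18.4 = 0.17391304
Fraction remaining = 0.17391304
efficiency = (1 - 0.17391304) * 100 = 82.6087 %

82.6087 %


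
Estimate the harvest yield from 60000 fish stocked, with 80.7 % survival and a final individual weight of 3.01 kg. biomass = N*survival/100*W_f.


Survivors = 60000 * 80.7/100 = 48420 fish
Harvest biomass = survivors * W_f = 48420 * 3.01 = 145744.2 kg

145744.2 kg


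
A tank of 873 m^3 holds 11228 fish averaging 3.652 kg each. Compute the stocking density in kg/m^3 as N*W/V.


Total biomass = 11228 fish * 3.652 kg = 41004.656 kg
Density = total biomass / volume = 41004.656 / 873 = 46.9698 kg/m^3

46.9698 kg/m^3


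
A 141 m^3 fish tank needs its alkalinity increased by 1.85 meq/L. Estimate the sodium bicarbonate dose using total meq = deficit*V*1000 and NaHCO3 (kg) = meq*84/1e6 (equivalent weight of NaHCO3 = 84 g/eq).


Tank volume in L = 141 m^3 * 1000 = 141000 L
Total meq required = 1.85 meq/L * 141000 L = 260850 meq
NaHCO3 mass = 260850 meq * 84 mg/meq / 1e6 = 21.9114 kg

21.9114 kg


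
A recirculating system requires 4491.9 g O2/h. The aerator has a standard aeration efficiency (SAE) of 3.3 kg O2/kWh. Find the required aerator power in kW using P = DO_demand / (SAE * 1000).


SAE in g O2/kWh = 3.3 * 1000 = 3300 g/kWh
P = DO_demand / SAE_g = 4491.9 / 3300 = 1.36118 kW

1.36118 kW


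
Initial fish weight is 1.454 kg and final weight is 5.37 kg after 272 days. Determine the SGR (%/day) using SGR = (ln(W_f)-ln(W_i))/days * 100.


ln(W_f) = ln(5.37) = 1.6808279
ln(W_i) = ln(1.454) = 0.37431838
ln(W_f) - ln(W_i) = 1.6808279 - 0.37431838 = 1.3065095
SGR = 1.3065095 / 272 * 100 = 0.480334 %/day

0.480334 %/day


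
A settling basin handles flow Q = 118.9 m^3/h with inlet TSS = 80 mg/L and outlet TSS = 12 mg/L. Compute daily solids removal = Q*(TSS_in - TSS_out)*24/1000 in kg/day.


Concentration drop: TSS_in - TSS_out = 80 - 12 = 68 mg/L
Hourly solids removed = Q * dTSS = 118.9 m^3/h * 68 mg/L = 8085.2 g/h  (m^3/h * mg/L = g/h)
Daily solids removed = 8085.2 * 24 = 194044.8 g/day
Convert g to kg: 194044.8 / 1000 = 194.0448 kg/day

194.0448 kg/day


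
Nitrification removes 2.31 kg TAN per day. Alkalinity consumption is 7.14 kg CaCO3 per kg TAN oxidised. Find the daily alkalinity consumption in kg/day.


Alkalinity factor: 7.14 kg CaCO3 consumed per kg TAN nitrified
alk = 2.31 kg TAN * 7.14 = 16.4934 kg CaCO3/day

16.4934 kg CaCO3/day


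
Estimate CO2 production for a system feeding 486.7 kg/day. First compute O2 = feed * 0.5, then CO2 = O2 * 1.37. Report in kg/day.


O2 = 486.7 * 0.5 = 243.35
CO2 = 243.35 * 1.37 = 333.3895

333.3895 kg/day


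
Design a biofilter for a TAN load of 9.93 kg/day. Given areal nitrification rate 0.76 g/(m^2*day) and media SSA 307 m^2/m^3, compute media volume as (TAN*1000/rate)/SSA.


A = 9.93*1000 / 0.76 = 13065.789 m^2
V = 13065.789 / 307 = 42.5596

42.5596 m^3


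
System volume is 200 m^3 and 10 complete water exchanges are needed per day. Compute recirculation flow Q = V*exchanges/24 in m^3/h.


Daily recirculation volume = 200 m^3 * 10 = 2000 m^3/day
Flow rate Q = daily volume / 24 h = 2000 / 24 = 83.3333 m^3/h

83.3333 m^3/h


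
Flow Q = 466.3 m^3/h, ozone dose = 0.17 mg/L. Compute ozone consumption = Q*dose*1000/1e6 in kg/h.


O3 demand (mg/h) = Q * dose * 1000 = 466.3 * 0.17 * 1000 = 79271 mg/h
Convert mg to kg: 79271 / 1e6 = 0.079271 kg/h

0.079271 kg/h


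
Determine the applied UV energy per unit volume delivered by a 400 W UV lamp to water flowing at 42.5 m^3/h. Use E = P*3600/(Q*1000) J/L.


Energy delivered per hour = 400 W * 3600 s = 1440000 J/h
Volume treated per hour = 42.5 m^3/h * 1000 = 42500 L/h
dose = 1440000 / 42500 = 33.8824 J/L

33.8824 J/L


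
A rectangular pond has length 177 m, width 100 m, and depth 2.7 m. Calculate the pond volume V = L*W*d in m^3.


Base area = L * W = 177 * 100 = 17700 m^2
Volume = area * depth = 17700 * 2.7 = 47790 m^3

47790 m^3


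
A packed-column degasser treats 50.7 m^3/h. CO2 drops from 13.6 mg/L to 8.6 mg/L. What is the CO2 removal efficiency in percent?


CO2_out / CO2_in = 8.6 / 13.6 = 0.63235294
Fraction remaining = 0.63235294
efficiency = (1 - 0.63235294) * 100 = 36.7647 %

36.7647 %


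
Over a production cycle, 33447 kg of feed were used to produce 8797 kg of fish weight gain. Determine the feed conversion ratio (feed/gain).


FCR = feed consumed / weight gained
FCR = 33447 kg / 8797 kg = 3.80209

3.80209


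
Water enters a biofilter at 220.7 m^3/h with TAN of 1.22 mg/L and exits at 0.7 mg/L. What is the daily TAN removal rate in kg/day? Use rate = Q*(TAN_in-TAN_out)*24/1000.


Concentration drop: TAN_in - TAN_out = 1.22 - 0.7 = 0.52 mg/L
Hourly TAN removed = Q * dTAN = 220.7 m^3/h * 0.52 mg/L = 114.764 g/h  (m^3/h * mg/L = g/h)
Daily TAN removed = 114.764 * 24 = 2754.336 g/day
Convert to kg/day: 2754.336 / 1000 = 2.754336 kg/day

2.754336 kg/day


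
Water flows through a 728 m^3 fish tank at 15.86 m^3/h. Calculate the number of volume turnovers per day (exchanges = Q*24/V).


Daily flow volume = 15.86 m^3/h * 24 h = 380.64 m^3/day
Exchanges = daily flow / tank volume = 380.64 / 728 = 0.522857 exchanges/day

0.522857 exchanges/day


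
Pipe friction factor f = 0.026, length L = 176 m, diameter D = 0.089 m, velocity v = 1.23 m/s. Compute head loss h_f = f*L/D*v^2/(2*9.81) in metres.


v^2 = 1.23^2 = 1.5129 m^2/s^2
L/D = 176/0.089 = 1977.5281
h_f = f*(L/D)*v^2/(2g) = 0.026 * 1977.5281 * 1.5129 / 19.62 = 3.96467 m

3.96467 m


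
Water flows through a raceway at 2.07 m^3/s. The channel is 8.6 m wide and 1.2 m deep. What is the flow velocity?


Cross-sectional area = W * d = 8.6 * 1.2 = 10.32 m^2
Velocity = Q / A = 2.07 / 10.32 = 0.200581 m/s

0.200581 m/s


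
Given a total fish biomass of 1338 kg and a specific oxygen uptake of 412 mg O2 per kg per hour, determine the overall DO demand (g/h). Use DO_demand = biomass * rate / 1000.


Total O2 consumption (mg/h) = 1338 kg * 412 mg/(kg*h) = 551256 mg/h
Convert to g/h: 551256 / 1000 = 551.256 g/h

551.256 g/h


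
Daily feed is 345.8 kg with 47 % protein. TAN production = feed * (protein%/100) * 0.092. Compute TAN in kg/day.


Protein in feed = 345.8 * 47/100 = 162.526 kg/day
TAN = protein * 0.092 = 162.526 * 0.092 = 14.952392 kg/day

14.952392 kg/day


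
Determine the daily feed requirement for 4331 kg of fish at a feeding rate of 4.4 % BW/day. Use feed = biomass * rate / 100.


Feeding rate fraction = 4.4% / 100 = 0.044
Daily feed = 4331 kg * 0.044 = 190.564 kg/day

190.564 kg/day


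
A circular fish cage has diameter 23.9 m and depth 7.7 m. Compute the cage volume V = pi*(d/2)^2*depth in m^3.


r = d/2 = 23.9/2 = 11.95 m
Base area = pi*r^2 = pi*11.95^2 = 448.62728 m^2
Volume = 448.62728 * 7.7 = 3454.43 m^3

3454.43 m^3


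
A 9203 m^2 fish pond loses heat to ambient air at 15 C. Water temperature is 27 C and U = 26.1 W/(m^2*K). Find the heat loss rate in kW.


Temperature difference dT = 27 - 15 = 12 K
Heat loss (W) = U * A * dT = 26.1 * 9203 * 12 = 2882379.6 W
Convert to kW: 2882379.6 / 1000 = 2882.3796 kW

2882.3796 kW


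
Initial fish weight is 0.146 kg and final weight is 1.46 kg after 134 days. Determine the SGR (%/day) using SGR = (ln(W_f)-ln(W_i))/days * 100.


ln(W_f) = ln(1.46) = 0.37843644
ln(W_i) = ln(0.146) = -1.9241487
ln(W_f) - ln(W_i) = 0.37843644 - -1.9241487 = 2.3025851
SGR = 2.3025851 / 134 * 100 = 1.71835 %/day

1.71835 %/day


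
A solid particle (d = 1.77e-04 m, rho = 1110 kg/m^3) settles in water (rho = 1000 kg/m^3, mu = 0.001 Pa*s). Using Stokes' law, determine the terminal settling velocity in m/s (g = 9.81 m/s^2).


Density difference: rho_p - rho_f = 1110 - 1000 = 110 kg/m^3
d^2 = (1.77e-04)^2 = 3.1329e-08 m^2
Numerator = (rho_p - rho_f) * g * d^2 = 110 * 9.81 * 3.1329e-08 = 3.3807124e-05
Denominator = 18 * mu = 18 * 0.001 = 0.018
v_s = 3.3807124e-05 / 0.018 = 0.00187817 m/s
Check: Re = rho_f * v_s * d / mu = 1000 * 0.00187817 * 1.77e-04 / 0.001 = 0.332 < 1, so Stokes' law applies.

0.00187817 m/s


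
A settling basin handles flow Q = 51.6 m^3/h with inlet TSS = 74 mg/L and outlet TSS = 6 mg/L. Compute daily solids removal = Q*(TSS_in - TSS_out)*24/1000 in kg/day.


Concentration drop: TSS_in - TSS_out = 74 - 6 = 68 mg/L
Hourly solids removed = Q * dTSS = 51.6 m^3/h * 68 mg/L = 3508.8 g/h  (m^3/h * mg/L = g/h)
Daily solids removed = 3508.8 * 24 = 84211.2 g/day
Convert g to kg: 84211.2 / 1000 = 84.2112 kg/day

84.2112 kg/day


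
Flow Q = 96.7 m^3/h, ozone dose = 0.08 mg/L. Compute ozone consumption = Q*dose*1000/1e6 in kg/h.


O3 demand (mg/h) = Q * dose * 1000 = 96.7 * 0.08 * 1000 = 7736 mg/h
Convert mg to kg: 7736 / 1e6 = 0.007736 kg/h

0.007736 kg/h


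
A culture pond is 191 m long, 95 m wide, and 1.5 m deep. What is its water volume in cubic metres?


Base area = L * W = 191 * 95 = 18145 m^2
Volume = area * depth = 18145 * 1.5 = 27217.5 m^3

27217.5 m^3


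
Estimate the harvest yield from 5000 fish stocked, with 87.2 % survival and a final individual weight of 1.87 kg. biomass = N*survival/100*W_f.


Survivors = 5000 * 87.2/100 = 4360 fish
Harvest biomass = survivors * W_f = 4360 * 1.87 = 8153.2 kg

8153.2 kg


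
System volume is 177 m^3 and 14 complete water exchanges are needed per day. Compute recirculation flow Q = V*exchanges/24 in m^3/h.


Daily recirculation volume = 177 m^3 * 14 = 2478 m^3/day
Flow rate Q = daily volume / 24 h = 2478 / 24 = 103.25 m^3/h

103.25 m^3/h


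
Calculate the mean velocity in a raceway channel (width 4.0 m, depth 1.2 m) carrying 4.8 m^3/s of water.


Cross-sectional area = W * d = 4.0 * 1.2 = 4.8 m^2
Velocity = Q / A = 4.8 / 4.8 = 1 m/s

1 m/s


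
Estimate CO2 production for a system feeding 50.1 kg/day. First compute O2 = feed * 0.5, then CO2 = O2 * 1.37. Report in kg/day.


O2 = 50.1 * 0.5 = 25.05
CO2 = 25.05 * 1.37 = 34.3185

34.3185 kg/day


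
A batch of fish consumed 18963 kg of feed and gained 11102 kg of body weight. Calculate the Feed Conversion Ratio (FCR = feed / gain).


FCR = feed consumed / weight gained
FCR = 18963 kg / 11102 kg = 1.70807

1.70807


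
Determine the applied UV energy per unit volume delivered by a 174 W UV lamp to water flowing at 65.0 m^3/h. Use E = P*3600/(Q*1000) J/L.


Energy delivered per hour = 174 W * 3600 s = 626400 J/h
Volume treated per hour = 65.0 m^3/h * 1000 = 65000 L/h
dose = 626400 / 65000 = 9.63692 J/L

9.63692 J/L


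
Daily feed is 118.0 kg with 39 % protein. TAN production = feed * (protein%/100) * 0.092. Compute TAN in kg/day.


Protein in feed = 118.0 * 39/100 = 46.02 kg/day
TAN = protein * 0.092 = 46.02 * 0.092 = 4.23384 kg/day

4.23384 kg/day


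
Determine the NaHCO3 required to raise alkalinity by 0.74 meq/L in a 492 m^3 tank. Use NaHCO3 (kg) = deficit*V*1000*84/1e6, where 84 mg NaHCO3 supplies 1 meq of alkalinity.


Tank volume in L = 492 m^3 * 1000 = 492000 L
Total meq required = 0.74 meq/L * 492000 L = 364080 meq
NaHCO3 mass = 364080 meq * 84 mg/meq / 1e6 = 30.5827 kg

30.5827 kg


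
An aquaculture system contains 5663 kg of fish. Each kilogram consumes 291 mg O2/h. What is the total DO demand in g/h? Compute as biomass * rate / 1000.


Total O2 consumption (mg/h) = 5663 kg * 291 mg/(kg*h) = 1647933 mg/h
Convert to g/h: 1647933 / 1000 = 1647.933 g/h

1647.933 g/h


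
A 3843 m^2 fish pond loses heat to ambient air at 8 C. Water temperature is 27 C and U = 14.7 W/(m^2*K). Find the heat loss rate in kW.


Temperature difference dT = 27 - 8 = 19 K
Heat loss (W) = U * A * dT = 14.7 * 3843 * 19 = 1073349.9 W
Convert to kW: 1073349.9 / 1000 = 1073.3499 kW

1073.3499 kW


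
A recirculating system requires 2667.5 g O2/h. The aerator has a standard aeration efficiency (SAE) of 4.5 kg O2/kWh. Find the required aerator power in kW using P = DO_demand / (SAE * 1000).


SAE in g O2/kWh = 4.5 * 1000 = 4500 g/kWh
P = DO_demand / SAE_g = 2667.5 / 4500 = 0.592778 kW

0.592778 kW


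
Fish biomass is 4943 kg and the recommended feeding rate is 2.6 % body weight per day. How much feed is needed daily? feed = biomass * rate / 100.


Feeding rate fraction = 2.6% / 100 = 0.026
Daily feed = 4943 kg * 0.026 = 128.518 kg/day

128.518 kg/day


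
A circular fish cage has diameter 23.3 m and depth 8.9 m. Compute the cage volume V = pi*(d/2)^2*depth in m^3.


r = d/2 = 23.3/2 = 11.65 m
Base area = pi*r^2 = pi*11.65^2 = 426.38481 m^2
Volume = 426.38481 * 8.9 = 3794.82 m^3

3794.82 m^3


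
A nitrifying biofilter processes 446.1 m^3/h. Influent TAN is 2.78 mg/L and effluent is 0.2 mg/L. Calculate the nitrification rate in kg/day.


Concentration drop: TAN_in - TAN_out = 2.78 - 0.2 = 2.58 mg/L
Hourly TAN removed = Q * dTAN = 446.1 m^3/h * 2.58 mg/L = 1150.938 g/h  (m^3/h * mg/L = g/h)
Daily TAN removed = 1150.938 * 24 = 27622.512 g/day
Convert to kg/day: 27622.512 / 1000 = 27.622512 kg/day

27.622512 kg/day


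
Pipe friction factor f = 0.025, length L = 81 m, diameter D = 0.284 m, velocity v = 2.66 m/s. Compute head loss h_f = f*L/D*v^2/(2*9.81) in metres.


v^2 = 2.66^2 = 7.0756 m^2/s^2
L/D = 81/0.284 = 285.21127
h_f = f*(L/D)*v^2/(2g) = 0.025 * 285.21127 * 7.0756 / 19.62 = 2.57141 m

2.57141 m


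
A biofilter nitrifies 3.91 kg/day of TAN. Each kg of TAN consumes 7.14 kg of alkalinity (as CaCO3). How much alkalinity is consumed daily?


Alkalinity factor: 7.14 kg CaCO3 consumed per kg TAN nitrified
alk = 3.91 kg TAN * 7.14 = 27.9174 kg CaCO3/day

27.9174 kg CaCO3/day


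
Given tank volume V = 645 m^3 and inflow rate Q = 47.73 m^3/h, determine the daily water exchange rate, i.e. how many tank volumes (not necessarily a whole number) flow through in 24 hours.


Daily flow volume = 47.73 m^3/h * 24 h = 1145.52 m^3/day
Exchanges = daily flow / tank volume = 1145.52 / 645 = 1.776 exchanges/day

1.776 exchanges/day
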